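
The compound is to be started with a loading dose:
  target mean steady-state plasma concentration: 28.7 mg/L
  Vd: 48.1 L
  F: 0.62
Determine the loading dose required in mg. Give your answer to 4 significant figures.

2227 mg

LD = Css × Vd / F = 28.7 × 48.1 / 0.62 = 2227 mg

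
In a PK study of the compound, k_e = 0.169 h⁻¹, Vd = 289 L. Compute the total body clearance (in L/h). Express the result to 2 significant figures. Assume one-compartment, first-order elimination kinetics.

CL = k × Vd = 0.169 × 289 = 48.84 L/h

49 L/h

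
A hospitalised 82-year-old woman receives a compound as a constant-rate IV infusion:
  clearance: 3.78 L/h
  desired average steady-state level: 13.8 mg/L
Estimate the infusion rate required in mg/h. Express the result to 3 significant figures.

At steady state, infusion rate R₀ = Css × CL = 13.8 × 3.780 = 52.16 mg/h

52.2 mg/h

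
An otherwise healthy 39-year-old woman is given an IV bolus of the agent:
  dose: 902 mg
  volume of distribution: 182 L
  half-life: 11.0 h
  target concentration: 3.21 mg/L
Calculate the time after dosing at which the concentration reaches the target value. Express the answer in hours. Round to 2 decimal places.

C₀ = Dose / Vd = 902.0 / 182 = 4.956 mg/L
k = ln2 / t½ = 0.693147 / 11.0 = 0.06301 h⁻¹
t = ln(C₀ / C) / k = ln(4.956 / 3.21) / 0.06301
  = ln(1.544) / 0.06301 = 0.4344 / 0.06301 = 6.894 h

6.89 h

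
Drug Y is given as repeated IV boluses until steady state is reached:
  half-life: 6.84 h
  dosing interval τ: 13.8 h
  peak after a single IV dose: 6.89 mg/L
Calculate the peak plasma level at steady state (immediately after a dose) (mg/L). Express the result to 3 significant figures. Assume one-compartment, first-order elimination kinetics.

k = ln2 / t½ = 0.693147 / 6.84 = 0.1013 h⁻¹
e^(−kτ) = e^(−0.1013 × 13.8) = 0.2471
Accumulation ratio R = 1 / (1 − e^(−kτ)) = 1 / (1 − 0.2471) = 1.328
Steady-state peak = C₀ × R = 6.89 × 1.328 = 9.150 mg/L

9.15 mg/L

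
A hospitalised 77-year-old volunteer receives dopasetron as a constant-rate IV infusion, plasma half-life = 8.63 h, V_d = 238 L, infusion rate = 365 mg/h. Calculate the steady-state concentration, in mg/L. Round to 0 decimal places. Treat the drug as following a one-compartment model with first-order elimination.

k = ln2 / t½ = 0.693147 / 8.63 = 0.08032 h⁻¹
CL = k × Vd = 0.08032 × 238 = 19.12 L/h
At steady state Css = R₀ / CL = 365 / 19.12 = 19.09 mg/L

19 mg/L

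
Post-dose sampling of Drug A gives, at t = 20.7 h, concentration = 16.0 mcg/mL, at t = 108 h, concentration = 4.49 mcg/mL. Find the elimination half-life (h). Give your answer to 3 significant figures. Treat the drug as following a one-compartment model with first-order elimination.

k = ln(C₁/C₂) / (t₂ − t₁) = ln(16.0/4.49) / (108 − 20.7)
  = 1.271 / 87.30 = 0.01456 h⁻¹
t½ = ln2 / k = 0.693147 / 0.01456 = 47.61 h

47.6 h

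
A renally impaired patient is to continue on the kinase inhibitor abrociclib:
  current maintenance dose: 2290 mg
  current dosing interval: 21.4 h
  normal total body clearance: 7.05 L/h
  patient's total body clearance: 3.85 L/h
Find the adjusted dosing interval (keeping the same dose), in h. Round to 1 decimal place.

To keep the same average steady-state level, dosing rate must scale with clearance.
CL ratio = 3.85 / 7.05 = 0.5461
New interval (same dose) = 21.4 / 0.5461 = 39.19 h

39.2 h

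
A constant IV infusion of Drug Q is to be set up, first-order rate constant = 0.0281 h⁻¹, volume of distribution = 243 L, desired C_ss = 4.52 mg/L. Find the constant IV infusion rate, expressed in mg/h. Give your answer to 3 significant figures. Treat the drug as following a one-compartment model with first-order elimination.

30.9 mg/h

CL = k × Vd = 0.02810 × 243 = 6.828 L/h
At steady state, infusion rate R₀ = Css × CL = 4.52 × 6.828 = 30.86 mg/h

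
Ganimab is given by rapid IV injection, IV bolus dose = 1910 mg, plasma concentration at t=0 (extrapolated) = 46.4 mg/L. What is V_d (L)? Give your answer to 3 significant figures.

41.2 L

Vd = Dose / C₀ = 1910 / 46.4 = 41.16 L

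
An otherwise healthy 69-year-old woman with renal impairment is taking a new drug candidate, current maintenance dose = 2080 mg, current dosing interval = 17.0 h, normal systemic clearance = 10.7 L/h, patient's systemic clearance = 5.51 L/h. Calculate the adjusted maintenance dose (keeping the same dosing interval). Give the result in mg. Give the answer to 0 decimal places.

1071 mg

To keep the same average steady-state level, dosing rate must scale with clearance.
CL ratio = 5.51 / 10.7 = 0.5150
New dose (same interval) = 2080 × 0.5150 = 1071 mg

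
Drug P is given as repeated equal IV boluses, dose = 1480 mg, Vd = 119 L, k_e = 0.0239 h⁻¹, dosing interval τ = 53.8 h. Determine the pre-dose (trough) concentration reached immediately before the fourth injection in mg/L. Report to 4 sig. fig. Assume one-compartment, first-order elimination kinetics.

C₀ per dose = Dose / Vd = 1480 / 119 = 12.44 mg/L
Fraction remaining after one interval: r = e^(−kτ) = e^(−0.02390 × 53.8) = 0.2764
Before dose 4, 3 doses have been given (aged 1τ, 2τ, 3τ).
C_trough = C₀ × (r + r² + … + r^3) = C₀ × r(1−r^3)/(1−r)
        = 12.44 × 0.2764 × (1 − 0.02112) / (1 − 0.2764) = 4.651 mg/L

4.651 mg/L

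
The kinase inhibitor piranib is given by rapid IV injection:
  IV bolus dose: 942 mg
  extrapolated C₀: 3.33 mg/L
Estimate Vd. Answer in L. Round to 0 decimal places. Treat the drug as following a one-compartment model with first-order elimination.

283 L

Vd = Dose / C₀ = 942.0 / 3.33 = 282.9 L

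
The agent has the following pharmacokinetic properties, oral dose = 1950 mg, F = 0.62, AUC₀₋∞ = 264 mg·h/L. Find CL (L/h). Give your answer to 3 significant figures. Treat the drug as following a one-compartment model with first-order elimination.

CL = F·Dose / AUC = 0.62 × 1950 / 264 = 4.580 L/h

4.58 L/h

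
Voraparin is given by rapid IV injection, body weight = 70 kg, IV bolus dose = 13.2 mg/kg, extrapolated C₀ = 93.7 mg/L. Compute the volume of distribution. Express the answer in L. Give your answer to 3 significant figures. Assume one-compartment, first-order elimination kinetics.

9.86 L

Dose = 13.2 × 70 = 924.0 mg
Vd = Dose / C₀ = 924.0 / 93.7 = 9.861 L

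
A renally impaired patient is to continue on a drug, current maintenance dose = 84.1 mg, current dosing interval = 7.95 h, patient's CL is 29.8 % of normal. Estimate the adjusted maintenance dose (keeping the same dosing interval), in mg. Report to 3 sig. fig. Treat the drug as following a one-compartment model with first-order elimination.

To keep the same average steady-state level, dosing rate must scale with clearance.
CL ratio = 29.8 / 100 = 0.2980
New dose (same interval) = 84.1 × 0.2980 = 25.06 mg

25.1 mg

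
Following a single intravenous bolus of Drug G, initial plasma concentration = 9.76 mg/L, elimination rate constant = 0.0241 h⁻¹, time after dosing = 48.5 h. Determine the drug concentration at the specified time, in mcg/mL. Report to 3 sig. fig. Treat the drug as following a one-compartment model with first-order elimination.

3.03 mcg/mL

C = C₀ · e^(−k·t) = 9.760 × e^(−0.02410 × 48.5)
  = 9.760 × 0.3107 = 3.032 mg/L
(3.032 mg/L = 3.032 mcg/mL)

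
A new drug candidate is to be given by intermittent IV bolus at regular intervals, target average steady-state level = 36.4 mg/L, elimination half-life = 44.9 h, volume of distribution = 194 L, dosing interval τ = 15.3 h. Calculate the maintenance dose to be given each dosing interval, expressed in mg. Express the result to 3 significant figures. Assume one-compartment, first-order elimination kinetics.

1670 mg

k = ln2 / t½ = 0.693147 / 44.9 = 0.01544 h⁻¹
CL = k × Vd = 0.01544 × 194 = 2.995 L/h
At steady state, Dose/τ = Css × CL.
Dose = Css × CL × τ = 36.4 × 2.995 × 15.3 = 1668 mg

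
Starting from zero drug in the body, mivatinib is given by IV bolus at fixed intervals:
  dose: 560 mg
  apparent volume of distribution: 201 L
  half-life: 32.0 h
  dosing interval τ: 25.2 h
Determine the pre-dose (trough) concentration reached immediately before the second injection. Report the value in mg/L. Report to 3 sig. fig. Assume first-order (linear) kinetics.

1.61 mg/L

C₀ per dose = Dose / Vd = 560 / 201 = 2.786 mg/L
k = ln2 / t½ = 0.693147 / 32.0 = 0.02166 h⁻¹
Fraction remaining after one interval: r = e^(−kτ) = e^(−0.02166 × 25.2) = 0.5794
Before dose 2, 1 dose has been given (aged 1τ).
C_trough = C₀ × r = 2.786 × 0.5794 = 1.614 mg/L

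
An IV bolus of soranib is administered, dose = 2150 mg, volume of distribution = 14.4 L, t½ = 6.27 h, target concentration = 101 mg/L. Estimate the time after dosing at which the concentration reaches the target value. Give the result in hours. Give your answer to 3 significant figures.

C₀ = Dose / Vd = 2150 / 14.4 = 149.3 mg/L
k = ln2 / t½ = 0.693147 / 6.27 = 0.1105 h⁻¹
t = ln(C₀ / C) / k = ln(149.3 / 101) / 0.1105
  = ln(1.478) / 0.1105 = 0.3907 / 0.1105 = 3.536 h

3.54 h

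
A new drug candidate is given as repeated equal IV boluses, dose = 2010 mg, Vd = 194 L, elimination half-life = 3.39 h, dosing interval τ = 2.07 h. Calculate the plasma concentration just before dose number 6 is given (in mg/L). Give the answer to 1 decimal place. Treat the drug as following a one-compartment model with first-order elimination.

C₀ per dose = Dose / Vd = 2010 / 194 = 10.36 mg/L
k = ln2 / t½ = 0.693147 / 3.39 = 0.2045 h⁻¹
Fraction remaining after one interval: r = e^(−kτ) = e^(−0.2045 × 2.07) = 0.6549
Before dose 6, 5 doses have been given (aged 1τ, 2τ, 3τ, 4τ, 5τ).
C_trough = C₀ × (r + r² + … + r^5) = C₀ × r(1−r^5)/(1−r)
        = 10.36 × 0.6549 × (1 − 0.1205) / (1 − 0.6549) = 17.29 mg/L

17.3 mg/L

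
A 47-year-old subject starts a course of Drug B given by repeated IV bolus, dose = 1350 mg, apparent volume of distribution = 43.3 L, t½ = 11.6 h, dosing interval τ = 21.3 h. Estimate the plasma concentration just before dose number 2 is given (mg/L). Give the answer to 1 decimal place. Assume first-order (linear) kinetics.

8.7 mg/L

C₀ per dose = Dose / Vd = 1350 / 43.3 = 31.18 mg/L
k = ln2 / t½ = 0.693147 / 11.6 = 0.05975 h⁻¹
Fraction remaining after one interval: r = e^(−kτ) = e^(−0.05975 × 21.3) = 0.2801
Before dose 2, 1 dose has been given (aged 1τ).
C_trough = C₀ × r = 31.18 × 0.2801 = 8.734 mg/L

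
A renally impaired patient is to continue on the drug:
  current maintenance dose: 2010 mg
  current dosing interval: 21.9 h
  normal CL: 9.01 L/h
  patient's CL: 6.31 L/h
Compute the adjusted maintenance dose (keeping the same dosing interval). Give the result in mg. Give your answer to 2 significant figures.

1400 mg

To keep the same average steady-state level, dosing rate must scale with clearance.
CL ratio = 6.31 / 9.01 = 0.7003
New dose (same interval) = 2010 × 0.7003 = 1408 mg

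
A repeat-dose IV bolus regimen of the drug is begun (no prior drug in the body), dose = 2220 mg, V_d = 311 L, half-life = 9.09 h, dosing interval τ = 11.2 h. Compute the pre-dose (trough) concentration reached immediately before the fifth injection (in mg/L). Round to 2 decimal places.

C₀ per dose = Dose / Vd = 2220 / 311 = 7.138 mg/L
k = ln2 / t½ = 0.693147 / 9.09 = 0.07625 h⁻¹
Fraction remaining after one interval: r = e^(−kτ) = e^(−0.07625 × 11.2) = 0.4257
Before dose 5, 4 doses have been given (aged 1τ, 2τ, 3τ, 4τ).
C_trough = C₀ × (r + r² + … + r^4) = C₀ × r(1−r^4)/(1−r)
        = 7.138 × 0.4257 × (1 − 0.03284) / (1 − 0.4257) = 5.117 mg/L

5.12 mg/L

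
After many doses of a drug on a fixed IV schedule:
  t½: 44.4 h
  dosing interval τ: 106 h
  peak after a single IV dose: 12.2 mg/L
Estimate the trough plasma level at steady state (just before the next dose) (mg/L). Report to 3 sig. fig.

k = ln2 / t½ = 0.693147 / 44.4 = 0.01561 h⁻¹
e^(−kτ) = e^(−0.01561 × 106) = 0.1912
Accumulation ratio R = 1 / (1 − e^(−kτ)) = 1 / (1 − 0.1912) = 1.236
Steady-state trough = C₀ × R × e^(−kτ) = 12.2 × 1.236 × 0.1912 = 2.883 mg/L

2.88 mg/L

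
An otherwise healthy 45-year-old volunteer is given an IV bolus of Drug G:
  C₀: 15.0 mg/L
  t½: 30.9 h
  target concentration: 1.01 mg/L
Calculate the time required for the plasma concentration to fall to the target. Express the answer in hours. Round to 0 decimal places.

k = ln2 / t½ = 0.693147 / 30.9 = 0.02243 h⁻¹
t = ln(C₀ / C) / k = ln(15.00 / 1.01) / 0.02243
  = ln(14.85) / 0.02243 = 2.698 / 0.02243 = 120.3 h

120 h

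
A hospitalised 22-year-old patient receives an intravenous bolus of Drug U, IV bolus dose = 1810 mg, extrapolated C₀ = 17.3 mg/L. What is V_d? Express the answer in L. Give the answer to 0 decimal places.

105 L

Vd = Dose / C₀ = 1810 / 17.3 = 104.6 L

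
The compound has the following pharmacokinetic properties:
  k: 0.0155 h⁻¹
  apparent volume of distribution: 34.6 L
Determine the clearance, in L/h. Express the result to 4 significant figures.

CL = k × Vd = 0.0155 × 34.6 = 0.5363 L/h

0.5363 L/h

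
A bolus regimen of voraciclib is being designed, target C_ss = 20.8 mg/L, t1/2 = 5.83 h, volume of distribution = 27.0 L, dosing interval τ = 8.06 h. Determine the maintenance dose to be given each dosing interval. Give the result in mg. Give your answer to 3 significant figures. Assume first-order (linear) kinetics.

k = ln2 / t½ = 0.693147 / 5.83 = 0.1189 h⁻¹
CL = k × Vd = 0.1189 × 27.0 = 3.210 L/h
At steady state, Dose/τ = Css × CL.
Dose = Css × CL × τ = 20.8 × 3.210 × 8.06 = 538.2 mg

538 mg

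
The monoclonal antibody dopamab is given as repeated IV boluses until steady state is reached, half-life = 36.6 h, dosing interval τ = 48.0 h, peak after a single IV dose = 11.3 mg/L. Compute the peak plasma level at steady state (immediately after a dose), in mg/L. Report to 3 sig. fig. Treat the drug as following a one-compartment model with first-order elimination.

k = ln2 / t½ = 0.693147 / 36.6 = 0.01894 h⁻¹
e^(−kτ) = e^(−0.01894 × 48.0) = 0.4029
Accumulation ratio R = 1 / (1 − e^(−kτ)) = 1 / (1 − 0.4029) = 1.675
Steady-state peak = C₀ × R = 11.3 × 1.675 = 18.93 mg/L

18.9 mg/L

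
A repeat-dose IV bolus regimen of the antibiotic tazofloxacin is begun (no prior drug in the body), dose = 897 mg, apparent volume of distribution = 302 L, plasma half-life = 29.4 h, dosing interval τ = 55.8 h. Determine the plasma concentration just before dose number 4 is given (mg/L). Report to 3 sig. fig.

1.07 mg/L

C₀ per dose = Dose / Vd = 897 / 302 = 2.970 mg/L
k = ln2 / t½ = 0.693147 / 29.4 = 0.02358 h⁻¹
Fraction remaining after one interval: r = e^(−kτ) = e^(−0.02358 × 55.8) = 0.2683
Before dose 4, 3 doses have been given (aged 1τ, 2τ, 3τ).
C_trough = C₀ × (r + r² + … + r^3) = C₀ × r(1−r^3)/(1−r)
        = 2.970 × 0.2683 × (1 − 0.01931) / (1 − 0.2683) = 1.068 mg/L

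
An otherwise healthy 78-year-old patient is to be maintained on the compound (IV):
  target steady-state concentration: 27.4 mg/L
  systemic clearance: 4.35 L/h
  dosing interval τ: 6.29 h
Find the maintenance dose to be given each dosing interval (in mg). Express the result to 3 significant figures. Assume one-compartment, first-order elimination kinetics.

750 mg

At steady state, Dose/τ = Css × CL.
Dose = Css × CL × τ = 27.4 × 4.350 × 6.29 = 749.7 mg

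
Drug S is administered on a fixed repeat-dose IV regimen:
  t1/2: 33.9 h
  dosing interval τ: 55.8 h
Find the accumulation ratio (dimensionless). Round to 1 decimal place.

1.5

k = ln2 / t½ = 0.693147 / 33.9 = 0.02045 h⁻¹
e^(−kτ) = e^(−0.02045 × 55.8) = 0.3195
Accumulation ratio R = 1 / (1 − e^(−kτ)) = 1 / (1 − 0.3195) = 1.470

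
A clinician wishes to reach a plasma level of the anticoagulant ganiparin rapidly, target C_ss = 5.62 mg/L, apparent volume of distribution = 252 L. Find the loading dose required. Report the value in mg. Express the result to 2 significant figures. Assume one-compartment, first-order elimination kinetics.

1400 mg

LD = Css × Vd = 5.62 × 252 = 1416 mg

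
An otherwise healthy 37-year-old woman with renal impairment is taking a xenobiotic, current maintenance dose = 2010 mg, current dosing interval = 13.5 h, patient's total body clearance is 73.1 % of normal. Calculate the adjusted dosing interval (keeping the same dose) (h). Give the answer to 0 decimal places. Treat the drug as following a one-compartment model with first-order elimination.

To keep the same average steady-state level, dosing rate must scale with clearance.
CL ratio = 73.1 / 100 = 0.7310
New interval (same dose) = 13.5 / 0.7310 = 18.47 h

18 h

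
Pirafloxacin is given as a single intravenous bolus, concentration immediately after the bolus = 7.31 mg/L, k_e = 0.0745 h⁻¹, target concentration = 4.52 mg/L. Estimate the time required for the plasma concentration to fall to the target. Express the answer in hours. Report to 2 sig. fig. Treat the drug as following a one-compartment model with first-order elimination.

6.5 h

t = ln(C₀ / C) / k = ln(7.310 / 4.52) / 0.07450
  = ln(1.617) / 0.07450 = 0.4806 / 0.07450 = 6.451 h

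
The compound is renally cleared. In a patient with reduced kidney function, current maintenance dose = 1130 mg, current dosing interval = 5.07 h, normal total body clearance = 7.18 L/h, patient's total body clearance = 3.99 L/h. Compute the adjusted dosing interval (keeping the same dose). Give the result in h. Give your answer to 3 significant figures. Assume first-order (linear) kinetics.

9.12 h

To keep the same average steady-state level, dosing rate must scale with clearance.
CL ratio = 3.99 / 7.18 = 0.5557
New interval (same dose) = 5.07 / 0.5557 = 9.124 h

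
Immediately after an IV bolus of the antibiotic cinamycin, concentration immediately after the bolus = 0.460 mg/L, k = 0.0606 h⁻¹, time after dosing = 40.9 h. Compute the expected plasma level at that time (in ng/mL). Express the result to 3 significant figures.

38.6 ng/mL

C = C₀ · e^(−k·t) = 0.4600 × e^(−0.06060 × 40.9)
  = 0.4600 × 0.08387 = 0.03858 mg/L
Convert: 0.03858 mg/L × 1000 = 38.58 ng/mL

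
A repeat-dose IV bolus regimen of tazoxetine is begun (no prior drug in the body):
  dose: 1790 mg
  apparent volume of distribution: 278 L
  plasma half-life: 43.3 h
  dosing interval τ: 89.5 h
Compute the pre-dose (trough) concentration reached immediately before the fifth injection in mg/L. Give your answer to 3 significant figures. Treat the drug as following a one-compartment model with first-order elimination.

C₀ per dose = Dose / Vd = 1790 / 278 = 6.439 mg/L
k = ln2 / t½ = 0.693147 / 43.3 = 0.01601 h⁻¹
Fraction remaining after one interval: r = e^(−kτ) = e^(−0.01601 × 89.5) = 0.2386
Before dose 5, 4 doses have been given (aged 1τ, 2τ, 3τ, 4τ).
C_trough = C₀ × (r + r² + … + r^4) = C₀ × r(1−r^4)/(1−r)
        = 6.439 × 0.2386 × (1 − 0.003241) / (1 − 0.2386) = 2.011 mg/L

2.01 mg/L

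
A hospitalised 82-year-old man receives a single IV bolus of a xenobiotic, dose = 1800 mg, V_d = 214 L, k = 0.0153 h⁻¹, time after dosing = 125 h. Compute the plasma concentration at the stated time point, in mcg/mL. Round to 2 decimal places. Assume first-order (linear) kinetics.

C₀ = Dose / Vd = 1800 / 214 = 8.411 mg/L
C = C₀ · e^(−k·t) = 8.411 × e^(−0.01530 × 125)
  = 8.411 × 0.1477 = 1.242 mg/L
(1.242 mg/L = 1.242 mcg/mL)

1.24 mcg/mL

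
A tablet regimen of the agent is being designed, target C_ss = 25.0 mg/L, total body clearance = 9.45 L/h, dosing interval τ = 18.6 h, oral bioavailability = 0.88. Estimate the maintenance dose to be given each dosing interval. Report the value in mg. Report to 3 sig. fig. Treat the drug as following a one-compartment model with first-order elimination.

At steady state, F × (Dose/τ) = Css × CL.
Dose = Css × CL × τ / F = 25.0 × 9.450 × 18.6 / 0.88 = 4993 mg

4990 mg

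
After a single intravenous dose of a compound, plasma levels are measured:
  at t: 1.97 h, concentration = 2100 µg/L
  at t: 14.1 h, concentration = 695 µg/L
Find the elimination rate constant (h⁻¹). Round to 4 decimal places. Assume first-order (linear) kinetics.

0.0912 h⁻¹

k = ln(C₁/C₂) / (t₂ − t₁) = ln(2100/695) / (14.1 − 1.97)
  = 1.106 / 12.13 = 0.09118 h⁻¹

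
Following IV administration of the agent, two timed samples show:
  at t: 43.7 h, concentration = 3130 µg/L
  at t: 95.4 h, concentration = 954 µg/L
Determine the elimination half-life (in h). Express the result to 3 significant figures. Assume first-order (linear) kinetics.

30.2 h

k = ln(C₁/C₂) / (t₂ − t₁) = ln(3130/954) / (95.4 − 43.7)
  = 1.188 / 51.70 = 0.02298 h⁻¹
t½ = ln2 / k = 0.693147 / 0.02298 = 30.16 h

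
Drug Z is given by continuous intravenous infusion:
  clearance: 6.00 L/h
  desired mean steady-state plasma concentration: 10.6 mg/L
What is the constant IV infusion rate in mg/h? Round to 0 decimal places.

At steady state, infusion rate R₀ = Css × CL = 10.6 × 6.000 = 63.60 mg/h

64 mg/h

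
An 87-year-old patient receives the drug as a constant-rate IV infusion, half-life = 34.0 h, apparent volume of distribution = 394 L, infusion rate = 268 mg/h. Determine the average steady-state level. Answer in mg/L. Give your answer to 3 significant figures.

k = ln2 / t½ = 0.693147 / 34.0 = 0.02039 h⁻¹
CL = k × Vd = 0.02039 × 394 = 8.034 L/h
At steady state Css = R₀ / CL = 268 / 8.034 = 33.36 mg/L

33.4 mg/L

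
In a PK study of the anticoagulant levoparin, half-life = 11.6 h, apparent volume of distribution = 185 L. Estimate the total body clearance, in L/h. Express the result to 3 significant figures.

k = ln2 / t½ = 0.693147 / 11.6 = 0.05975 h⁻¹
CL = k × Vd = 0.05975 × 185 = 11.05 L/h

11.1 L/h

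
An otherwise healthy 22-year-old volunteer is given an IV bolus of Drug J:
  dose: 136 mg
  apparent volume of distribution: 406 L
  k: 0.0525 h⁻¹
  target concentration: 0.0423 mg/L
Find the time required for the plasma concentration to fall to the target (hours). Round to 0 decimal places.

39 h

C₀ = Dose / Vd = 136.0 / 406 = 0.3350 mg/L
t = ln(C₀ / C) / k = ln(0.3350 / 0.0423) / 0.05250
  = ln(7.920) / 0.05250 = 2.069 / 0.05250 = 39.41 h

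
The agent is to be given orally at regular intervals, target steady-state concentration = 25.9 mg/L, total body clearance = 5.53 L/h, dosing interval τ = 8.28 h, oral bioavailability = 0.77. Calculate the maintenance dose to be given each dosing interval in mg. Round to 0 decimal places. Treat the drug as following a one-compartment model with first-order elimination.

1540 mg

At steady state, F × (Dose/τ) = Css × CL.
Dose = Css × CL × τ / F = 25.9 × 5.530 × 8.28 / 0.77 = 1540 mg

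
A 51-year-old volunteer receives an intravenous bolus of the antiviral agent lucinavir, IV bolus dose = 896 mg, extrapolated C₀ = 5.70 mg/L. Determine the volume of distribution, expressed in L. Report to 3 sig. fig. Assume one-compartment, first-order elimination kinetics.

157 L

Vd = Dose / C₀ = 896.0 / 5.70 = 157.2 L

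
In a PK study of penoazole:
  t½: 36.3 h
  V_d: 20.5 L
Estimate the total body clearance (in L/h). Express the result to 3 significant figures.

0.391 L/h

k = ln2 / t½ = 0.693147 / 36.3 = 0.01909 h⁻¹
CL = k × Vd = 0.01909 × 20.5 = 0.3913 L/h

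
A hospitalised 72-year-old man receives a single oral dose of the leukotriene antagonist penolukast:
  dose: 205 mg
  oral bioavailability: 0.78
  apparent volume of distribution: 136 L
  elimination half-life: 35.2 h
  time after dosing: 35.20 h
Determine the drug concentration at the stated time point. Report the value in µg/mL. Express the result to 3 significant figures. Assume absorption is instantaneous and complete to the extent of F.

Amount reaching circulation = F × Dose = 0.78 × 205.0 = 159.9 mg
C₀ = F·Dose / Vd = 159.9 / 136 = 1.176 mg/L
k = ln2 / t½ = 0.693147 / 35.2 = 0.01969 h⁻¹
t / t½ = 35.20 / 35.2 = 1 half-lives
C = C₀ × (1/2)^1 = 1.176 × 0.5000 = 0.5880 mg/L
(0.5880 mg/L = 0.5880 µg/mL)

0.588 µg/mL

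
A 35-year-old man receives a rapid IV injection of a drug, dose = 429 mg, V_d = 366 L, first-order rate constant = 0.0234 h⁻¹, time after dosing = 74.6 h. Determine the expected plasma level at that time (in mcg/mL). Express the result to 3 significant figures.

0.205 mcg/mL

C₀ = Dose / Vd = 429.0 / 366 = 1.172 mg/L
C = C₀ · e^(−k·t) = 1.172 × e^(−0.02340 × 74.6)
  = 1.172 × 0.1745 = 0.2045 mg/L
(0.2045 mg/L = 0.2045 mcg/mL)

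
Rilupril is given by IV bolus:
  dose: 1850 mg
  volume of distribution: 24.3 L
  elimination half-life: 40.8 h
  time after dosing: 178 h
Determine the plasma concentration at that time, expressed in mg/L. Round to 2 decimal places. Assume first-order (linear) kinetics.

C₀ = Dose / Vd = 1850 / 24.3 = 76.13 mg/L
k = ln2 / t½ = 0.693147 / 40.8 = 0.01699 h⁻¹
C = C₀ · e^(−k·t) = 76.13 × e^(−0.01699 × 178)
  = 76.13 × 0.04860 = 3.700 mg/L

3.70 mg/L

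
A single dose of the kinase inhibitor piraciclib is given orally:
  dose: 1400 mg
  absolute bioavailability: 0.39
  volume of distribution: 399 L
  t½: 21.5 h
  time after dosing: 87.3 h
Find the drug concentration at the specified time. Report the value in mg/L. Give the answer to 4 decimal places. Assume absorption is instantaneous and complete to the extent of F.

Amount reaching circulation = F × Dose = 0.39 × 1400 = 546.0 mg
C₀ = F·Dose / Vd = 546.0 / 399 = 1.368 mg/L
k = ln2 / t½ = 0.693147 / 21.5 = 0.03224 h⁻¹
C = C₀ · e^(−k·t) = 1.368 × e^(−0.03224 × 87.3)
  = 1.368 × 0.05993 = 0.08198 mg/L

0.0820 mg/L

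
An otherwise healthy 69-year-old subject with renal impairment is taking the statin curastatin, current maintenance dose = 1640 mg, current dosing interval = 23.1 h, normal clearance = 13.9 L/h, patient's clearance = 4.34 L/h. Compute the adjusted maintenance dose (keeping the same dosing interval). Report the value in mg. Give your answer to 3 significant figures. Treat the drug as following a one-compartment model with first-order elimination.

512 mg

To keep the same average steady-state level, dosing rate must scale with clearance.
CL ratio = 4.34 / 13.9 = 0.3122
New dose (same interval) = 1640 × 0.3122 = 512.0 mg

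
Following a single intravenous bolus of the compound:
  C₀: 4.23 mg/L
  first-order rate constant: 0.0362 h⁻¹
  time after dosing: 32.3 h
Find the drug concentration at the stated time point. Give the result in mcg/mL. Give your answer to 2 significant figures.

C = C₀ · e^(−k·t) = 4.230 × e^(−0.03620 × 32.3)
  = 4.230 × 0.3106 = 1.314 mg/L
(1.314 mg/L = 1.314 mcg/mL)

1.3 mcg/mL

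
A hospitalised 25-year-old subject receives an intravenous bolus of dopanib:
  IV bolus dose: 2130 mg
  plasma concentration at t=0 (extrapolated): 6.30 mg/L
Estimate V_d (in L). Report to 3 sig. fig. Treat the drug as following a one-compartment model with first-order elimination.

338 L

Vd = Dose / C₀ = 2130 / 6.30 = 338.1 L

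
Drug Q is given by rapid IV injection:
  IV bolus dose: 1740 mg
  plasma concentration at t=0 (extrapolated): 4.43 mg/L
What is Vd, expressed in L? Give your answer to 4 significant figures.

Vd = Dose / C₀ = 1740 / 4.43 = 392.8 L

392.8 L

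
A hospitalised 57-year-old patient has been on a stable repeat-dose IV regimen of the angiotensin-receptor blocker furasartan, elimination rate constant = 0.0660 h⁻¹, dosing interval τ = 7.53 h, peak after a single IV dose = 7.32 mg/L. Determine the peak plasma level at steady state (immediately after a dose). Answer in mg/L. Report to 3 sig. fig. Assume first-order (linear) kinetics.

18.7 mg/L

e^(−kτ) = e^(−0.06600 × 7.53) = 0.6084
Accumulation ratio R = 1 / (1 − e^(−kτ)) = 1 / (1 − 0.6084) = 2.554
Steady-state peak = C₀ × R = 7.32 × 2.554 = 18.70 mg/L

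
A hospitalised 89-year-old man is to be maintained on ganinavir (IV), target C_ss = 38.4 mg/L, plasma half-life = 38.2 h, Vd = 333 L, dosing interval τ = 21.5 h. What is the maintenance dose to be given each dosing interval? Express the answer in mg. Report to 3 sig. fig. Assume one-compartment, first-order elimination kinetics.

4990 mg

k = ln2 / t½ = 0.693147 / 38.2 = 0.01815 h⁻¹
CL = k × Vd = 0.01815 × 333 = 6.044 L/h
At steady state, Dose/τ = Css × CL.
Dose = Css × CL × τ = 38.4 × 6.044 × 21.5 = 4990 mg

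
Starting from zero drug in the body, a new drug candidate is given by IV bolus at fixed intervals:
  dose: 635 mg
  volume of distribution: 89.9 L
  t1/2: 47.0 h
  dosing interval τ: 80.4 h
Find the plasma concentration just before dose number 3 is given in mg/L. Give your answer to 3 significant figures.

2.82 mg/L

C₀ per dose = Dose / Vd = 635 / 89.9 = 7.063 mg/L
k = ln2 / t½ = 0.693147 / 47.0 = 0.01475 h⁻¹
Fraction remaining after one interval: r = e^(−kτ) = e^(−0.01475 × 80.4) = 0.3055
Before dose 3, 2 doses have been given (aged 1τ, 2τ).
C_trough = C₀ × (r + r²) = 7.063 × (0.3055 + 0.09333) = 2.817 mg/L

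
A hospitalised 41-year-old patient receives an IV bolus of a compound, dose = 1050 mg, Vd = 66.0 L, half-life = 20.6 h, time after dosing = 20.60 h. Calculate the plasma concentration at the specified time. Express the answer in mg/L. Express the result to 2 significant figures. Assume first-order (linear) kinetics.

8.0 mg/L

C₀ = Dose / Vd = 1050 / 66.0 = 15.91 mg/L
k = ln2 / t½ = 0.693147 / 20.6 = 0.03365 h⁻¹
t / t½ = 20.60 / 20.6 = 1 half-lives
C = C₀ × (1/2)^1 = 15.91 × 0.5000 = 7.955 mg/L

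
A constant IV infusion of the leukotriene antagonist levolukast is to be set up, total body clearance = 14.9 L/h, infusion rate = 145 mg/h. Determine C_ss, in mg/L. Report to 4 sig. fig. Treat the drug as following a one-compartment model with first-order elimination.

9.732 mg/L

At steady state Css = R₀ / CL = 145 / 14.90 = 9.732 mg/L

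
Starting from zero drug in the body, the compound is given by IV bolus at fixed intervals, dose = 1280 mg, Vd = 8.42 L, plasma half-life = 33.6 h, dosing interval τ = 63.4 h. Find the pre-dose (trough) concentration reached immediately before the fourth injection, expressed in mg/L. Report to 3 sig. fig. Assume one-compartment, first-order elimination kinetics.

55.2 mg/L

C₀ per dose = Dose / Vd = 1280 / 8.42 = 152.0 mg/L
k = ln2 / t½ = 0.693147 / 33.6 = 0.02063 h⁻¹
Fraction remaining after one interval: r = e^(−kτ) = e^(−0.02063 × 63.4) = 0.2704
Before dose 4, 3 doses have been given (aged 1τ, 2τ, 3τ).
C_trough = C₀ × (r + r² + … + r^3) = C₀ × r(1−r^3)/(1−r)
        = 152.0 × 0.2704 × (1 − 0.01977) / (1 − 0.2704) = 55.22 mg/L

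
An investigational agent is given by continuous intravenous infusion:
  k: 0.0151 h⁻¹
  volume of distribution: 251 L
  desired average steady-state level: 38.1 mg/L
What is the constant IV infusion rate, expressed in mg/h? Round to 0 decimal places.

CL = k × Vd = 0.01510 × 251 = 3.790 L/h
At steady state, infusion rate R₀ = Css × CL = 38.1 × 3.790 = 144.4 mg/h

144 mg/h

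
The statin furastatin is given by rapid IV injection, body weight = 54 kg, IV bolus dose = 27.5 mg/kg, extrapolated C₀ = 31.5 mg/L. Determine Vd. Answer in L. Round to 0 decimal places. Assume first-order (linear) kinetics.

47 L

Dose = 27.5 × 54 = 1485 mg
Vd = Dose / C₀ = 1485 / 31.5 = 47.14 L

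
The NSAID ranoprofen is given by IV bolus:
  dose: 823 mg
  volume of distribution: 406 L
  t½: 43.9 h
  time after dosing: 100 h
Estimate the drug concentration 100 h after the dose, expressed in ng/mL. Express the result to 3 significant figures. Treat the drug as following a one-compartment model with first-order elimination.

418 ng/mL

C₀ = Dose / Vd = 823.0 / 406 = 2.027 mg/L
k = ln2 / t½ = 0.693147 / 43.9 = 0.01579 h⁻¹
C = C₀ · e^(−k·t) = 2.027 × e^(−0.01579 × 100)
  = 2.027 × 0.2062 = 0.4180 mg/L
Convert: 0.4180 mg/L × 1000 = 418.0 ng/mL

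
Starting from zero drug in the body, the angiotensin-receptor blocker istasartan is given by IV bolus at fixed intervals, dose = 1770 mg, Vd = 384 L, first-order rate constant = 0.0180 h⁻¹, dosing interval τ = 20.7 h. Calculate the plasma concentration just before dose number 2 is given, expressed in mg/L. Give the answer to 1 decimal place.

3.2 mg/L

C₀ per dose = Dose / Vd = 1770 / 384 = 4.609 mg/L
Fraction remaining after one interval: r = e^(−kτ) = e^(−0.01800 × 20.7) = 0.6889
Before dose 2, 1 dose has been given (aged 1τ).
C_trough = C₀ × r = 4.609 × 0.6889 = 3.175 mg/L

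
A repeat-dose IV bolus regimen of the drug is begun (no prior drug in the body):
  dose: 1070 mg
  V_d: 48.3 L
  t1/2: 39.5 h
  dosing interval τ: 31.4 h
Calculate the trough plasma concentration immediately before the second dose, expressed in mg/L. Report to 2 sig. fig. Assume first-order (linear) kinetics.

C₀ per dose = Dose / Vd = 1070 / 48.3 = 22.15 mg/L
k = ln2 / t½ = 0.693147 / 39.5 = 0.01755 h⁻¹
Fraction remaining after one interval: r = e^(−kτ) = e^(−0.01755 × 31.4) = 0.5763
Before dose 2, 1 dose has been given (aged 1τ).
C_trough = C₀ × r = 22.15 × 0.5763 = 12.77 mg/L

13 mg/L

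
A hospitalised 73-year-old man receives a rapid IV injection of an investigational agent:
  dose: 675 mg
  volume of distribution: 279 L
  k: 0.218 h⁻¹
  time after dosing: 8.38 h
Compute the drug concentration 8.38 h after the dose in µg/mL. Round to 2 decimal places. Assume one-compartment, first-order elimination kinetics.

0.39 µg/mL

C₀ = Dose / Vd = 675.0 / 279 = 2.419 mg/L
C = C₀ · e^(−k·t) = 2.419 × e^(−0.2180 × 8.38)
  = 2.419 × 0.1609 = 0.3892 mg/L
(0.3892 mg/L = 0.3892 µg/mL)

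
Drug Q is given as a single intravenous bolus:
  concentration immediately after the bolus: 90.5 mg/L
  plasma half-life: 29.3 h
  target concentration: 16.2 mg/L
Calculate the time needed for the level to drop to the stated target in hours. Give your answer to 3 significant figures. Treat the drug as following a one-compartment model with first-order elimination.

k = ln2 / t½ = 0.693147 / 29.3 = 0.02366 h⁻¹
t = ln(C₀ / C) / k = ln(90.50 / 16.2) / 0.02366
  = ln(5.586) / 0.02366 = 1.720 / 0.02366 = 72.70 h

72.7 h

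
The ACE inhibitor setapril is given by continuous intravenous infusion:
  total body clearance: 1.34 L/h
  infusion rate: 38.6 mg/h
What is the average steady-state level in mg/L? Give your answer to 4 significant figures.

At steady state Css = R₀ / CL = 38.6 / 1.340 = 28.81 mg/L

28.81 mg/L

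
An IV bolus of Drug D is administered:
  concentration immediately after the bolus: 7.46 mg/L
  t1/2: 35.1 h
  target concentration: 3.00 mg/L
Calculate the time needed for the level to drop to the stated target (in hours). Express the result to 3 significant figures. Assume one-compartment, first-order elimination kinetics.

46.1 h

k = ln2 / t½ = 0.693147 / 35.1 = 0.01975 h⁻¹
t = ln(C₀ / C) / k = ln(7.460 / 3.00) / 0.01975
  = ln(2.487) / 0.01975 = 0.9111 / 0.01975 = 46.13 h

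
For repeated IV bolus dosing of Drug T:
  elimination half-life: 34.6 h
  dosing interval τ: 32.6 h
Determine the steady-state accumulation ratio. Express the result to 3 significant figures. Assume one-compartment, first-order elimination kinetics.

2.09

k = ln2 / t½ = 0.693147 / 34.6 = 0.02003 h⁻¹
e^(−kτ) = e^(−0.02003 × 32.6) = 0.5205
Accumulation ratio R = 1 / (1 − e^(−kτ)) = 1 / (1 − 0.5205) = 2.086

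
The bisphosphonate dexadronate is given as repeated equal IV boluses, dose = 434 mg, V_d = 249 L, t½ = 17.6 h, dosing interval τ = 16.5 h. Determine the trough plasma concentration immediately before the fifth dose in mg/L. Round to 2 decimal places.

C₀ per dose = Dose / Vd = 434 / 249 = 1.743 mg/L
k = ln2 / t½ = 0.693147 / 17.6 = 0.03938 h⁻¹
Fraction remaining after one interval: r = e^(−kτ) = e^(−0.03938 × 16.5) = 0.5222
Before dose 5, 4 doses have been given (aged 1τ, 2τ, 3τ, 4τ).
C_trough = C₀ × (r + r² + … + r^4) = C₀ × r(1−r^4)/(1−r)
        = 1.743 × 0.5222 × (1 − 0.07436) / (1 − 0.5222) = 1.763 mg/L

1.76 mg/L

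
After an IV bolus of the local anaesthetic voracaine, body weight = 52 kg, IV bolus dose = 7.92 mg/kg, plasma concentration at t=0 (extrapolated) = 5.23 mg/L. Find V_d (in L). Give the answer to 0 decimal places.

Dose = 7.92 × 52 = 411.8 mg
Vd = Dose / C₀ = 411.8 / 5.23 = 78.74 L

79 L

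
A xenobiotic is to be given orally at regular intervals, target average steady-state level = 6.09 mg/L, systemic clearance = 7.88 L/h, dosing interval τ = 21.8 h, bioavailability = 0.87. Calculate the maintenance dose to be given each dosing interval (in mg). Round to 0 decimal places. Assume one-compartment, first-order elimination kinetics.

At steady state, F × (Dose/τ) = Css × CL.
Dose = Css × CL × τ / F = 6.09 × 7.880 × 21.8 / 0.87 = 1202 mg

1202 mg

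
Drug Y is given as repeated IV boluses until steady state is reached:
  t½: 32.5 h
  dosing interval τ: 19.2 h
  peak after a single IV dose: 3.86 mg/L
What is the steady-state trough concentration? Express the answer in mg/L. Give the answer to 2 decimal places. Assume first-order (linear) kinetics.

k = ln2 / t½ = 0.693147 / 32.5 = 0.02133 h⁻¹
e^(−kτ) = e^(−0.02133 × 19.2) = 0.6640
Accumulation ratio R = 1 / (1 − e^(−kτ)) = 1 / (1 − 0.6640) = 2.976
Steady-state trough = C₀ × R × e^(−kτ) = 3.86 × 2.976 × 0.6640 = 7.628 mg/L

7.63 mg/L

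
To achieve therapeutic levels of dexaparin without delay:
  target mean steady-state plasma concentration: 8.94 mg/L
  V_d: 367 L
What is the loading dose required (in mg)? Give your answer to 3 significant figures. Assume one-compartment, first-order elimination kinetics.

3280 mg

LD = Css × Vd = 8.94 × 367 = 3281 mg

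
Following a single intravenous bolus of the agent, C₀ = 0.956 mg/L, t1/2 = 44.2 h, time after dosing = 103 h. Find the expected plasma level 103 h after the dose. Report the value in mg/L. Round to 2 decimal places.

0.19 mg/L

k = ln2 / t½ = 0.693147 / 44.2 = 0.01568 h⁻¹
C = C₀ · e^(−k·t) = 0.9560 × e^(−0.01568 × 103)
  = 0.9560 × 0.1989 = 0.1901 mg/L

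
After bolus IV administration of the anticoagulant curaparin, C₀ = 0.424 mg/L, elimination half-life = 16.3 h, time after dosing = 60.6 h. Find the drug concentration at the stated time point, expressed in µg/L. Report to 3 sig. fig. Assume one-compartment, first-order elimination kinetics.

k = ln2 / t½ = 0.693147 / 16.3 = 0.04252 h⁻¹
C = C₀ · e^(−k·t) = 0.4240 × e^(−0.04252 × 60.6)
  = 0.4240 × 0.07602 = 0.03223 mg/L
Convert: 0.03223 mg/L × 1000 = 32.23 µg/L

32.2 µg/L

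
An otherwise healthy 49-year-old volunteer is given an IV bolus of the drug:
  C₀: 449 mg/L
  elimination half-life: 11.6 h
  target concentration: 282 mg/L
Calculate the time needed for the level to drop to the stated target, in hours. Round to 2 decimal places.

7.78 h

k = ln2 / t½ = 0.693147 / 11.6 = 0.05975 h⁻¹
t = ln(C₀ / C) / k = ln(449.0 / 282) / 0.05975
  = ln(1.592) / 0.05975 = 0.4650 / 0.05975 = 7.782 h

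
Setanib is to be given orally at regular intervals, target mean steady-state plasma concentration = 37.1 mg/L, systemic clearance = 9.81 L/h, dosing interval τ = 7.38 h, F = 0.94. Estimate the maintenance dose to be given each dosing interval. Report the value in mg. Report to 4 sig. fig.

2857 mg

At steady state, F × (Dose/τ) = Css × CL.
Dose = Css × CL × τ / F = 37.1 × 9.810 × 7.38 / 0.94 = 2857 mg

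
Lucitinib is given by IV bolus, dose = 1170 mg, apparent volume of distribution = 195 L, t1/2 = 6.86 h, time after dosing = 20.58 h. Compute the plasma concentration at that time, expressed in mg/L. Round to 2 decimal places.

C₀ = Dose / Vd = 1170 / 195 = 6.000 mg/L
k = ln2 / t½ = 0.693147 / 6.86 = 0.1010 h⁻¹
t / t½ = 20.58 / 6.86 = 3 half-lives
C = C₀ × (1/2)^3 = 6.000 × 0.1250 = 0.7500 mg/L

0.75 mg/L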